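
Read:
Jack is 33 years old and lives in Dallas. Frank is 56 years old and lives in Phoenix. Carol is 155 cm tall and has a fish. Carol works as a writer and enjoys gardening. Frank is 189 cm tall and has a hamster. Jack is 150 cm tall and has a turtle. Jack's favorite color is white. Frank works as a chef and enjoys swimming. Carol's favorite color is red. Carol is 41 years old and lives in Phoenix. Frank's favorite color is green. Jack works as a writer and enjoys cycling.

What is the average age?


Sum=130, n=3, avg=43.33

43.33


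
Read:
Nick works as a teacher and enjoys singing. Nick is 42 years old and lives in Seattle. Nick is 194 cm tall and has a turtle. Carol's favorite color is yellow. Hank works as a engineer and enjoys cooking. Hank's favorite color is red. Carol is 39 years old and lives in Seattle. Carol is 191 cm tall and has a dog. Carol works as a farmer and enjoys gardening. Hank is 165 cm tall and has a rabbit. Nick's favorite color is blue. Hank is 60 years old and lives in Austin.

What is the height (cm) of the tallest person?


Tallest: Nick at 194 cm

194


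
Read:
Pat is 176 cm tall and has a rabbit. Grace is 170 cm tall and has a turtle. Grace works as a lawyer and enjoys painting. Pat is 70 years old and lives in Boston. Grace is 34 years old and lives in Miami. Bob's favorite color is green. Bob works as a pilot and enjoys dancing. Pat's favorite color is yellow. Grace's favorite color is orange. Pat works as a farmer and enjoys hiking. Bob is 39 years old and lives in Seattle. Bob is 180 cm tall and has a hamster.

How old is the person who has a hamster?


Person with hamster is Bob, age 39

39


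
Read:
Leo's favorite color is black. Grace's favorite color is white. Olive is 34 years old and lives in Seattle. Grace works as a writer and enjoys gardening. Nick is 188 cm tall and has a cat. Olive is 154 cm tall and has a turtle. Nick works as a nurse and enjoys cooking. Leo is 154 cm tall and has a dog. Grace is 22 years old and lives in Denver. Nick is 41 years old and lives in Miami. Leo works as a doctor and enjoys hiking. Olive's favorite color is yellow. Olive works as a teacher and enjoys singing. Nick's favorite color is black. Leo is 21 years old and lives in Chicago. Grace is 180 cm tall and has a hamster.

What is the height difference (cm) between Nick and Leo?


|188 - 154| = 34

34


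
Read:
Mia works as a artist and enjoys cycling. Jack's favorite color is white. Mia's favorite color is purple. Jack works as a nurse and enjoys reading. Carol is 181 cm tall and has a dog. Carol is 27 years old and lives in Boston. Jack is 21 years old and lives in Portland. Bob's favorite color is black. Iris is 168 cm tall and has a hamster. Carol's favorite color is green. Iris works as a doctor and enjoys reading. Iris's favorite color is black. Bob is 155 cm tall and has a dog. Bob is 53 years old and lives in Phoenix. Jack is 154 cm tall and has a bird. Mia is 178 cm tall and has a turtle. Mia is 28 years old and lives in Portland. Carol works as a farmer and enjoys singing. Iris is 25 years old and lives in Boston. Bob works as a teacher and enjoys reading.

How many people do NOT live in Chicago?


Not in Chicago: 5

5


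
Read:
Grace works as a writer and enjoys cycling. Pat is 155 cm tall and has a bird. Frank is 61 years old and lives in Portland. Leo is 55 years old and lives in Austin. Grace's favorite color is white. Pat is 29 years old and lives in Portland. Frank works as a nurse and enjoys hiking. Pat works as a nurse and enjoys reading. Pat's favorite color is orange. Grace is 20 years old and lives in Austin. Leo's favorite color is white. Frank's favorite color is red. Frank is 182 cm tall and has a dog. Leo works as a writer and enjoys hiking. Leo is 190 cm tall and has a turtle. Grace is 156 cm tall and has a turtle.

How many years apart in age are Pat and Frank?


29 vs 61, diff = 32

32


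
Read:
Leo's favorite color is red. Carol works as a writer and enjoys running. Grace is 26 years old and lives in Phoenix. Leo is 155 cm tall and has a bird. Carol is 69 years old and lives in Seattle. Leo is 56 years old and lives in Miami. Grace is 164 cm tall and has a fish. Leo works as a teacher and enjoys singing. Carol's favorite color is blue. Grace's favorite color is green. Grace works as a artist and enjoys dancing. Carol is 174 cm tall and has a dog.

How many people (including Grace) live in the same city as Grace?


Grace lives in Phoenix. Count = 1

1


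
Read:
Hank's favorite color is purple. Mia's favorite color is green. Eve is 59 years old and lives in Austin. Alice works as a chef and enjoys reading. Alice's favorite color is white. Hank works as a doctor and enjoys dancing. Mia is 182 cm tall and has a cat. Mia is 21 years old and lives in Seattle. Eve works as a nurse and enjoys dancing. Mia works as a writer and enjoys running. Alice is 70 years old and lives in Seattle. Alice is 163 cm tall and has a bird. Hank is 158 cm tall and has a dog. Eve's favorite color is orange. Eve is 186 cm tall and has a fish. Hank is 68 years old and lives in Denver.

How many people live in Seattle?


Count in Seattle: 2

2


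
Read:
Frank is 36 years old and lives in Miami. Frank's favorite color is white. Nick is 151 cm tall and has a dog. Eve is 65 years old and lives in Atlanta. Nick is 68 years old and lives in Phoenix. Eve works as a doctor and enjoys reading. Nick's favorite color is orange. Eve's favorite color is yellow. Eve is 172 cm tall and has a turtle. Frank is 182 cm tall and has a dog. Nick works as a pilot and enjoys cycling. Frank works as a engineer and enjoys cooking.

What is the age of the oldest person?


Oldest: Nick at 68

68


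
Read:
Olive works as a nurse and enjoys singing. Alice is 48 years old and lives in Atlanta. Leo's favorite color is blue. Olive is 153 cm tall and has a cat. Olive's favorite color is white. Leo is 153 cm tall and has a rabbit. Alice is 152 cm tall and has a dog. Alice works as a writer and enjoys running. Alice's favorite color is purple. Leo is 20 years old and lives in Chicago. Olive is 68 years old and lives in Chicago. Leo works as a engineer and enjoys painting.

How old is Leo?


Leo is 20 years old

20


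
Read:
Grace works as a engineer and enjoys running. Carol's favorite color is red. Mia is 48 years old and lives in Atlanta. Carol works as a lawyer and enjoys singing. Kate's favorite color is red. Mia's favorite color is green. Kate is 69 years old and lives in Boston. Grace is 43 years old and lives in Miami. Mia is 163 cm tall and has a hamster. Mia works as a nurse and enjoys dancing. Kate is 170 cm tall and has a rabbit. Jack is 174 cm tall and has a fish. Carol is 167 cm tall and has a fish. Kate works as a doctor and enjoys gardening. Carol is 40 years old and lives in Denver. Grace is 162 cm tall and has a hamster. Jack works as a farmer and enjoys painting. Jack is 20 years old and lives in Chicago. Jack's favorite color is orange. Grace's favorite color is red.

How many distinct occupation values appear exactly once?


Unique occupation values: 5

5


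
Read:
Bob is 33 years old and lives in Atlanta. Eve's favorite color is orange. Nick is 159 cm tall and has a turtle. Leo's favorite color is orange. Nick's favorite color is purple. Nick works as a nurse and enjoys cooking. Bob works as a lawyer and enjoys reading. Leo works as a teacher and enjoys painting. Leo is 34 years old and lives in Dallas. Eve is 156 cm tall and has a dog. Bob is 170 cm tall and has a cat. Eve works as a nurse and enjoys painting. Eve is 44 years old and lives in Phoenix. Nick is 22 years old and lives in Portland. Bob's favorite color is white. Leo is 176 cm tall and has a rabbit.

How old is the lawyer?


The lawyer is Bob, age 33

33


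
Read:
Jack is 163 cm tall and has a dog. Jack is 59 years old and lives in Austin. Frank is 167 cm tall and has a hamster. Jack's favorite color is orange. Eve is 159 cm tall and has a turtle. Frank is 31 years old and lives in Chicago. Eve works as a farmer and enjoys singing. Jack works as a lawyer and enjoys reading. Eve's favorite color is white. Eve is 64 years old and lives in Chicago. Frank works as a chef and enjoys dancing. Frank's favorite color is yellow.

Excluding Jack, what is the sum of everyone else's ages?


Sum (excluding Jack): 95

95


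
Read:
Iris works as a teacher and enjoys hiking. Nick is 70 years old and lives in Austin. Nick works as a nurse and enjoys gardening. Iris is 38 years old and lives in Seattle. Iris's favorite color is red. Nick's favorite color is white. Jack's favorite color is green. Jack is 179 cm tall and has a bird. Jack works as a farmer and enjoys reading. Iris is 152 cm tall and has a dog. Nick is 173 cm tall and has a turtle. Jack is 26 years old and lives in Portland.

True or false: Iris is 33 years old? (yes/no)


Iris is actually 38. no

no


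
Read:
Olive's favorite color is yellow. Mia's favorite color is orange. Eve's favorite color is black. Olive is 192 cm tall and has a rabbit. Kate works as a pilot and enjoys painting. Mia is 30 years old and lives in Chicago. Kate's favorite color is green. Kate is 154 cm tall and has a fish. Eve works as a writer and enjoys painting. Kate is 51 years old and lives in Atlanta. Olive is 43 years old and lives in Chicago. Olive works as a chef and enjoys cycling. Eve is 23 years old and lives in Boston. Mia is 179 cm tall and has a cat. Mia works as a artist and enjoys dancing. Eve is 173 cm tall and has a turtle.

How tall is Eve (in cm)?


Eve is 173 cm tall

173


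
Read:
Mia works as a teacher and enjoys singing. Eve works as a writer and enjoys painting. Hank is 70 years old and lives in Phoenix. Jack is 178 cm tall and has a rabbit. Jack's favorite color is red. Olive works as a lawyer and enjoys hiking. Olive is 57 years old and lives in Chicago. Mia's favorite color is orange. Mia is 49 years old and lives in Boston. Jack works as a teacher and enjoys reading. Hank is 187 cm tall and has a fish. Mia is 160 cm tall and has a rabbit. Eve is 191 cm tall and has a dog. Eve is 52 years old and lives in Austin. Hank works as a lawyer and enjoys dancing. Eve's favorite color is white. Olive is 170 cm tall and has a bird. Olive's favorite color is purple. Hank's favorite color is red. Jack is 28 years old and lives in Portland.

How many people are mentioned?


People: Olive, Mia, Hank, Eve, Jack. Count = 5

5


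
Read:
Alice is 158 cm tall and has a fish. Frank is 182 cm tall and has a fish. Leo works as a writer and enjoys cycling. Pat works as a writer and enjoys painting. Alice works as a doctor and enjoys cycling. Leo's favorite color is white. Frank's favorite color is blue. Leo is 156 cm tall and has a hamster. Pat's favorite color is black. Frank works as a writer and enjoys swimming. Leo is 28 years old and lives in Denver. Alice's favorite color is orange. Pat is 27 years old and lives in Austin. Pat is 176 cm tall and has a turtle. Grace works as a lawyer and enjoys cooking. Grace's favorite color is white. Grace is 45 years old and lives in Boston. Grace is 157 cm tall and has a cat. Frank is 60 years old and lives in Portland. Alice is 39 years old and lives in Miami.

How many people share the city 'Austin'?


Count: 1

1


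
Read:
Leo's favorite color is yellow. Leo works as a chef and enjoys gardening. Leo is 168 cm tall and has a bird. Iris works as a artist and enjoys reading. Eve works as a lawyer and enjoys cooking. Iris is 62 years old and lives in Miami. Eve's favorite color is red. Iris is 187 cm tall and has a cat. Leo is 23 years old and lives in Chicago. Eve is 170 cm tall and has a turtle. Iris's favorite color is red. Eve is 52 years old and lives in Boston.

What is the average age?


Sum=137, n=3, avg=45.67

45.67


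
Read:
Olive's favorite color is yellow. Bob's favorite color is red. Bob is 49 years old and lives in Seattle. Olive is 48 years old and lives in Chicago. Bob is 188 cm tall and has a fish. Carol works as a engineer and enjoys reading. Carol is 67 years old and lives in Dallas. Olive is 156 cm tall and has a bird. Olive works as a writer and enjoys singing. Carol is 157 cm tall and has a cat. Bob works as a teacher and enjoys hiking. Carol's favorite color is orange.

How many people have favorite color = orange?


Count: 1

1


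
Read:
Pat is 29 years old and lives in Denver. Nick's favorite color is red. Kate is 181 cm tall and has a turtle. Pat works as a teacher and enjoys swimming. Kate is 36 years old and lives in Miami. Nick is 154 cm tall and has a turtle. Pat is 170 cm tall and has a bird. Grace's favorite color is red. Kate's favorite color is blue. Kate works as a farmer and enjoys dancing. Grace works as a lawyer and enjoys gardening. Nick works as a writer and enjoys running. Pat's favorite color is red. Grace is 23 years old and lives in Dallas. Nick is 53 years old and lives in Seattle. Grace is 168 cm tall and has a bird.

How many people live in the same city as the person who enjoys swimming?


Person with hobby swimming is Pat, city Denver. Count = 1

1


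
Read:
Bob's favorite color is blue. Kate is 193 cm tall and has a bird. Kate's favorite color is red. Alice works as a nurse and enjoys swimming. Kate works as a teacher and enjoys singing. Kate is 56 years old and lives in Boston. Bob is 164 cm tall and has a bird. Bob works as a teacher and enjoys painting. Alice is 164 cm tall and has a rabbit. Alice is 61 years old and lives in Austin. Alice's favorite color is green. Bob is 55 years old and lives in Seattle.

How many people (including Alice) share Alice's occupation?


Alice is a nurse. Count = 1

1


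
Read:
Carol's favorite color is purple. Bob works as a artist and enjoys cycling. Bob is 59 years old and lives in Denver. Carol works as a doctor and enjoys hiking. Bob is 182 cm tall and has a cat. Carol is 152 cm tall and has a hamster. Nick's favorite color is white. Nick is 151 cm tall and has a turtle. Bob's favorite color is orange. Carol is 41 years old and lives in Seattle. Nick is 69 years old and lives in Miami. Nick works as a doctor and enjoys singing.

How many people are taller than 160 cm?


Taller than 160: 1

1


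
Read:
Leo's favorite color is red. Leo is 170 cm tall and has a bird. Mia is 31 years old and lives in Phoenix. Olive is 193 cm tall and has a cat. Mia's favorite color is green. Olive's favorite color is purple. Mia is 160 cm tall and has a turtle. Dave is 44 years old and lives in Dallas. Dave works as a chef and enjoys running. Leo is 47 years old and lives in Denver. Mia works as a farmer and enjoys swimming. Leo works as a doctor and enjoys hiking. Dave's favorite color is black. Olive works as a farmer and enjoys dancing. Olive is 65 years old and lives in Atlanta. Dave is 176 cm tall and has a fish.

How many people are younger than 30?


Filter: 0

0


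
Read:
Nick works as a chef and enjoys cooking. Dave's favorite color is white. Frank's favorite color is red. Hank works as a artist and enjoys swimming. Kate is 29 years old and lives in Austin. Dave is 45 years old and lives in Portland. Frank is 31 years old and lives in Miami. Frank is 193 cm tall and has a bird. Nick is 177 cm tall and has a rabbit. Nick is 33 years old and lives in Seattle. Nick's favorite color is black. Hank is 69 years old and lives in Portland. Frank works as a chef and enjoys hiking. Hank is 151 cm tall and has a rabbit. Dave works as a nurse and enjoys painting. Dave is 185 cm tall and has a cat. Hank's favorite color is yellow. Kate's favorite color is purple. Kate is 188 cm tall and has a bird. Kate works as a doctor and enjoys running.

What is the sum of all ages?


31+45+33+29+69 = 207

207


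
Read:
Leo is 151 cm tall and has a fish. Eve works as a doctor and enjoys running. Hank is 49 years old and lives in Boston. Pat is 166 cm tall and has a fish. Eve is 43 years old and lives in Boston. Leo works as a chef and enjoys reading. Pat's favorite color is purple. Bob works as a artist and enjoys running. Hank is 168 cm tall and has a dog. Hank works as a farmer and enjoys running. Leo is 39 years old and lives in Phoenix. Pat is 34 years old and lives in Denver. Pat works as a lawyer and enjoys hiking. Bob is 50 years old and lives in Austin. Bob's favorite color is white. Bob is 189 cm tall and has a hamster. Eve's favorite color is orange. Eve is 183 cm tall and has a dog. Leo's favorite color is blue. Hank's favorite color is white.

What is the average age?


Sum=215, n=5, avg=43

43


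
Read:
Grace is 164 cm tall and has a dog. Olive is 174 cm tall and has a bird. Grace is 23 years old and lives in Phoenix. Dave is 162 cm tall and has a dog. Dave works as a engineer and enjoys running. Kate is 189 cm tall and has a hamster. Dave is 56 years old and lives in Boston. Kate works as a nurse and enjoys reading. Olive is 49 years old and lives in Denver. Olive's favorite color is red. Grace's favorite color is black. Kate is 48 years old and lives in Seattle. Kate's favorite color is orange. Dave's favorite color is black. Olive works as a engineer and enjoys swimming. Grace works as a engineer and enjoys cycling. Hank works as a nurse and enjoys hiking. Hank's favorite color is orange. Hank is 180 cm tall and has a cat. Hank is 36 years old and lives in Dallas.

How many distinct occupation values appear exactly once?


Unique occupation values: 0

0


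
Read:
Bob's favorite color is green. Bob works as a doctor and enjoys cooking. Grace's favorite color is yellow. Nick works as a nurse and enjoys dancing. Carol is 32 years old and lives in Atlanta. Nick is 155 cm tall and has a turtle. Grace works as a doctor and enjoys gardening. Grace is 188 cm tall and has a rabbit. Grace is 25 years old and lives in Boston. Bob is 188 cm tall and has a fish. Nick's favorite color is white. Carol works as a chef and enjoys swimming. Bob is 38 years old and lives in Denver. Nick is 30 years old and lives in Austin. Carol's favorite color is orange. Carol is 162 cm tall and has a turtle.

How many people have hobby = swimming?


Count: 1

1


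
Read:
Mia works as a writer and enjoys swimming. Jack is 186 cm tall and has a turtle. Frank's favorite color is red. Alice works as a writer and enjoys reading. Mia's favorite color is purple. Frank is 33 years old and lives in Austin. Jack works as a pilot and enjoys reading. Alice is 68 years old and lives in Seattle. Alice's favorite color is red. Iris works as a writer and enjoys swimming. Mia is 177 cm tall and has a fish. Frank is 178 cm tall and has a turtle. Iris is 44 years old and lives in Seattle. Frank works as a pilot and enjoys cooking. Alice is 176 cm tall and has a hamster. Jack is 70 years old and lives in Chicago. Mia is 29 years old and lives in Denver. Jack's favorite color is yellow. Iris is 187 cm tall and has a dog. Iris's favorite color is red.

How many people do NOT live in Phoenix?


Not in Phoenix: 5

5


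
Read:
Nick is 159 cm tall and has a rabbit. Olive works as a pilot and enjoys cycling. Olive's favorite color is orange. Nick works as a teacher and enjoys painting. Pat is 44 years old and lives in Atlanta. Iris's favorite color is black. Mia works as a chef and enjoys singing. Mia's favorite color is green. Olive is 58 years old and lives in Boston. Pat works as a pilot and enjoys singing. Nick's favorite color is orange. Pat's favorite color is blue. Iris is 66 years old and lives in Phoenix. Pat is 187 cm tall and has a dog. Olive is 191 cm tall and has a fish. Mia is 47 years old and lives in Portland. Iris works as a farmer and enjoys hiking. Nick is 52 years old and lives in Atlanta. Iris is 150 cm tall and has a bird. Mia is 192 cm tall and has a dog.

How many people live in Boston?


Count in Boston: 1

1


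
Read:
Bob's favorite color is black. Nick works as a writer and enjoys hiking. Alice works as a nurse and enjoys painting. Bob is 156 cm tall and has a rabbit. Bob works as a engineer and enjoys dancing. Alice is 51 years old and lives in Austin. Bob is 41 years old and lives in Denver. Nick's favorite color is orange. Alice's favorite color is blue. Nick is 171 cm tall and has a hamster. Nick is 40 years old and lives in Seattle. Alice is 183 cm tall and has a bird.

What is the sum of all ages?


41+51+40 = 132

132


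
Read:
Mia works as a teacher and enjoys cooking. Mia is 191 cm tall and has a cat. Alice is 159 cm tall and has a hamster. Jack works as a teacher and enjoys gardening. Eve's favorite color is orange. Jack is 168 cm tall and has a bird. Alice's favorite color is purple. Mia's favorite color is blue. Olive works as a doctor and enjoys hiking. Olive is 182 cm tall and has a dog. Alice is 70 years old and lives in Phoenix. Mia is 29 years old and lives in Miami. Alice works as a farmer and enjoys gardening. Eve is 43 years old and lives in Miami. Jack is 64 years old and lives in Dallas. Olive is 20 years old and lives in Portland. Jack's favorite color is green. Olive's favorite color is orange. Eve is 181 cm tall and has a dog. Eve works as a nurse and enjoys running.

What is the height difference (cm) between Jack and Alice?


|168 - 159| = 9

9


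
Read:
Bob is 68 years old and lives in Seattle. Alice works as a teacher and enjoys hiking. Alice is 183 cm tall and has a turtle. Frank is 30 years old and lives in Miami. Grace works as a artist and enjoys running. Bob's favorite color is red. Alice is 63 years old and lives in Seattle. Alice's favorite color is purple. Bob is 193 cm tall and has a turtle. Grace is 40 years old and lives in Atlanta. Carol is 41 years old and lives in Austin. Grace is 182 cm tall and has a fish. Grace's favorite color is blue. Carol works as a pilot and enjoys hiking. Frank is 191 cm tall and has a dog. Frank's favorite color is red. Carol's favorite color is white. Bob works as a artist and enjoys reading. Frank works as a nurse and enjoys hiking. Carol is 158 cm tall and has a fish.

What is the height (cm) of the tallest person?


Tallest: Bob at 193 cm

193


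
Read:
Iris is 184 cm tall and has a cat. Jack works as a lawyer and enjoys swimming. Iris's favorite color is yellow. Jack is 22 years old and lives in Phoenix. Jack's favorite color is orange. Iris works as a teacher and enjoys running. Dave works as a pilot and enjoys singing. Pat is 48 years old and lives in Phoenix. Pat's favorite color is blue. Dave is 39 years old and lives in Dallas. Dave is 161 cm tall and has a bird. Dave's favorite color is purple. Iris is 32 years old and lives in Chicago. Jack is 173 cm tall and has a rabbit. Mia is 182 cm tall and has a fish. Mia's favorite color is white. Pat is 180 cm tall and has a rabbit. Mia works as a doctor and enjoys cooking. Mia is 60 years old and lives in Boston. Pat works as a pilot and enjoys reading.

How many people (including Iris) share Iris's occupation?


Iris is a teacher. Count = 1

1


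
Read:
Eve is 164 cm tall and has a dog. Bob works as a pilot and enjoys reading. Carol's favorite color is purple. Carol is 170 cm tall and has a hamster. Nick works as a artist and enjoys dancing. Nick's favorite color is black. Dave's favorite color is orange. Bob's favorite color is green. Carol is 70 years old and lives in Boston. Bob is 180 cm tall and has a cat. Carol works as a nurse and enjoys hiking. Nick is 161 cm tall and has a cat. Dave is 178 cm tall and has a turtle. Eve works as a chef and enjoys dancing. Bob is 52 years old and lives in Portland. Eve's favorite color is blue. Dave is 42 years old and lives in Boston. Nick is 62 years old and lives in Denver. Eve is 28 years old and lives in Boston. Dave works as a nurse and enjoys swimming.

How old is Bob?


Bob is 52 years old

52


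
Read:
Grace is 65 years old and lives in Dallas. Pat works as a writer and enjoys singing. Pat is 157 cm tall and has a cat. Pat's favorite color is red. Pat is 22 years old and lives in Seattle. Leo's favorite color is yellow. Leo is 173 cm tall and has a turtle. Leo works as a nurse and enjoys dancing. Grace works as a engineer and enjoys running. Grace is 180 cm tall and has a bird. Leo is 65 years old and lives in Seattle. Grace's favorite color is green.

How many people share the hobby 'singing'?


Count: 1

1


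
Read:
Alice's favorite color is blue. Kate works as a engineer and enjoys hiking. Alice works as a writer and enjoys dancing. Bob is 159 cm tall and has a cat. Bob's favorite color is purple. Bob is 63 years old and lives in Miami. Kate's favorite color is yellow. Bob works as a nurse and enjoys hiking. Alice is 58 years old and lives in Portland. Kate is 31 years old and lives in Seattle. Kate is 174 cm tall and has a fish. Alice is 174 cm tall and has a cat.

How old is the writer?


The writer is Alice, age 58

58


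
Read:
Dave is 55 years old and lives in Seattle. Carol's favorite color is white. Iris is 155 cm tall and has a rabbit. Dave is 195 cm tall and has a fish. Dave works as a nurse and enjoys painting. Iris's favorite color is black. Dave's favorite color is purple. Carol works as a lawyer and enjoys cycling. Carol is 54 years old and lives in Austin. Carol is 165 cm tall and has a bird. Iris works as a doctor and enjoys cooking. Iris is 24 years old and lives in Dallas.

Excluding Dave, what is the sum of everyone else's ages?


Sum (excluding Dave): 78

78


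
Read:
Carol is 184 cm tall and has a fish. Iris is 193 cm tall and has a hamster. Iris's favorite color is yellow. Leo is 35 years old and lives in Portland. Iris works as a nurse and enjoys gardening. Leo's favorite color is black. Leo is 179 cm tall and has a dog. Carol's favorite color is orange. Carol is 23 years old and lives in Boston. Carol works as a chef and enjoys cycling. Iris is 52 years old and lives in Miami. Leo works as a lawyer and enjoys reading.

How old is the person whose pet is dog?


Person with pet=dog is Leo, age 35

35


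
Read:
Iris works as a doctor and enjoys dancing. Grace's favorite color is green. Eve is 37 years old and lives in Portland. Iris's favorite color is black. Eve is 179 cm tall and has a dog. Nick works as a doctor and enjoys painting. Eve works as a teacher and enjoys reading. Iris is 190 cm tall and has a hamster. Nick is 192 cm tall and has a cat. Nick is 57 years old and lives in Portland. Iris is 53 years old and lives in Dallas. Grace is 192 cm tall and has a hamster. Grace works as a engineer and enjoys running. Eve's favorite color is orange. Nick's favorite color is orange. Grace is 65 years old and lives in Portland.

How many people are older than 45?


Filter: 3

3


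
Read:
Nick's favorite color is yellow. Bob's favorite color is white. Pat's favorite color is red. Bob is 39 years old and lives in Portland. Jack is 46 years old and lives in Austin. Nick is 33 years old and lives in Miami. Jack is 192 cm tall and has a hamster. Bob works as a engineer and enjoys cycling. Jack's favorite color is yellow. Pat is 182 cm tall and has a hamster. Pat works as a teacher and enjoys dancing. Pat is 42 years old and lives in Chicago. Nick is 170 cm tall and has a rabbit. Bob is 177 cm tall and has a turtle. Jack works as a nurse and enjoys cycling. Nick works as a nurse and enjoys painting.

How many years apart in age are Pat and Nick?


42 vs 33, diff = 9

9


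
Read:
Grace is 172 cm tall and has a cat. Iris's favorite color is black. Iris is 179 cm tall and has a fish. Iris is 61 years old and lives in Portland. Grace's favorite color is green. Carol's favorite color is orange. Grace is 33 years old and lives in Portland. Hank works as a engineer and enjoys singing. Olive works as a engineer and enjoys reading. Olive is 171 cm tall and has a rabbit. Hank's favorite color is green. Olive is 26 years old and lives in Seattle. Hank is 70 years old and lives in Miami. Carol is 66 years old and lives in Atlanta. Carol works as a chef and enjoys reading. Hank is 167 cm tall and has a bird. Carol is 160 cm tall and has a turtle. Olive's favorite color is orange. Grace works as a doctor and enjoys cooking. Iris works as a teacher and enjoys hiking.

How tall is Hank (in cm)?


Hank is 167 cm tall

167


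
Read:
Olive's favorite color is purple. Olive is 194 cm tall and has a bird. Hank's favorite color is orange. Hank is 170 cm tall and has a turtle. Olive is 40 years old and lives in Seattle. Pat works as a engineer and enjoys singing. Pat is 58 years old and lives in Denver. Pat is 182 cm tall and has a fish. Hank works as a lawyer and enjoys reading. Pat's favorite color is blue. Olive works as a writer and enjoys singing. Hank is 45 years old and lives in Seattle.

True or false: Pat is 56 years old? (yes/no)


Pat is actually 58. no

no


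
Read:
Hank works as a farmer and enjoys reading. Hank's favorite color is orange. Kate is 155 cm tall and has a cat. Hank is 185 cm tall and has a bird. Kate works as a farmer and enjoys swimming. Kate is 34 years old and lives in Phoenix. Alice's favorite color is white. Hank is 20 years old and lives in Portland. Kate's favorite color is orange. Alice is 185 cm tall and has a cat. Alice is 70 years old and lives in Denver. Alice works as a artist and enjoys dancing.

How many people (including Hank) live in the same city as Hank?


Hank lives in Portland. Count = 1

1


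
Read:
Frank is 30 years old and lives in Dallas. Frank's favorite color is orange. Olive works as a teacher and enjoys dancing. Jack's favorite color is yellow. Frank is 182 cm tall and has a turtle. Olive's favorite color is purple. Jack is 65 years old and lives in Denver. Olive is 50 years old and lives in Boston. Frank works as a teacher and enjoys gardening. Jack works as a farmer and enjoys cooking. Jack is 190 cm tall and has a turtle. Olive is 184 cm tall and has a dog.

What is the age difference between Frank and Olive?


|30 - 50| = 20

20


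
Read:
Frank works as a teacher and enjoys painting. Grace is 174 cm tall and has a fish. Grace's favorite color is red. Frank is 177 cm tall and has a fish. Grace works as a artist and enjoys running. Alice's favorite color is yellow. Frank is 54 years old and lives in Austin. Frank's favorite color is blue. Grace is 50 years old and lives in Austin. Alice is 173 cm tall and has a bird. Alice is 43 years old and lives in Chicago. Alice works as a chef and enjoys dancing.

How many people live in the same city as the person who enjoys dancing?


Person with hobby dancing is Alice, city Chicago. Count = 1

1


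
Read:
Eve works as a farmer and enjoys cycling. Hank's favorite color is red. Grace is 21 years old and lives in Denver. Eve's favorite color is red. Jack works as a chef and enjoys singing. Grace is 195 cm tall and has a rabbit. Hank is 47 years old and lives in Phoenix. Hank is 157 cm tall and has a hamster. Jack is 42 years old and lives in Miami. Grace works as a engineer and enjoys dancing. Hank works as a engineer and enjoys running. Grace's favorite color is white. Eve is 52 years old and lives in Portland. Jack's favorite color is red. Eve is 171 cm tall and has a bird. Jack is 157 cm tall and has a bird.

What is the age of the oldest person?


Oldest: Eve at 52

52


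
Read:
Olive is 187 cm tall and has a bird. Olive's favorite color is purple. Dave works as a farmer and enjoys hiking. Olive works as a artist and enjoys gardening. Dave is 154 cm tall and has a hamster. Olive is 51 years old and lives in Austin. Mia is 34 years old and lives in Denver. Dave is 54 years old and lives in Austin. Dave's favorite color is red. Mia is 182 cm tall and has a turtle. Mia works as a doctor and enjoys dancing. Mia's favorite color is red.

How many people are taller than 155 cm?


Taller than 155: 2

2


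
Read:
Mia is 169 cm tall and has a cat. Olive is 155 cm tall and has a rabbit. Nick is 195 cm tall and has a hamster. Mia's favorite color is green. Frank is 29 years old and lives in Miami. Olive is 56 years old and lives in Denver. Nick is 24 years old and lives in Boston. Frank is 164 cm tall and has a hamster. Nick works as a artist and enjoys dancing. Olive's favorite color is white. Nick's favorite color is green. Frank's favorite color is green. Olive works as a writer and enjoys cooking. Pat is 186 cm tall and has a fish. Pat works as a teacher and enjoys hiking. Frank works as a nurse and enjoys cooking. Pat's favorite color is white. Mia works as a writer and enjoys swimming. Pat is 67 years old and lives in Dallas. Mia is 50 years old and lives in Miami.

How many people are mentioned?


People: Mia, Frank, Olive, Nick, Pat. Count = 5

5


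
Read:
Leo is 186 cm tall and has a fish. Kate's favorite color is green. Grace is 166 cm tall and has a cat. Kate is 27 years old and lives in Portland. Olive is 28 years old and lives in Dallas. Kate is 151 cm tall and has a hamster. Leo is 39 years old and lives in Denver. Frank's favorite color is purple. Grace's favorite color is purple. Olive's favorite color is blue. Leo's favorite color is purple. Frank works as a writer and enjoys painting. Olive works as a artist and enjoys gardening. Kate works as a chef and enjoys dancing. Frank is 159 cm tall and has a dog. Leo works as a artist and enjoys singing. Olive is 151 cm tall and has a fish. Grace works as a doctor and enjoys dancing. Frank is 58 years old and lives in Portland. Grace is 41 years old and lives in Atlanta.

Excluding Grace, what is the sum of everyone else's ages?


Sum (excluding Grace): 152

152


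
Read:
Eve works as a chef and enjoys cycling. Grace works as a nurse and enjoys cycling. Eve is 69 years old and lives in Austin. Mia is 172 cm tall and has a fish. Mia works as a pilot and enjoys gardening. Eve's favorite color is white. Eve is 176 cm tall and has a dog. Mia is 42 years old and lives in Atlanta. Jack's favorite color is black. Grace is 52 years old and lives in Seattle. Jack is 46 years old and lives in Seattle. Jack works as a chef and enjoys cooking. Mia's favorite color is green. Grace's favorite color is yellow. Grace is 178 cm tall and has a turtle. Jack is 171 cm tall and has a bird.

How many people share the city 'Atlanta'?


Count: 1

1


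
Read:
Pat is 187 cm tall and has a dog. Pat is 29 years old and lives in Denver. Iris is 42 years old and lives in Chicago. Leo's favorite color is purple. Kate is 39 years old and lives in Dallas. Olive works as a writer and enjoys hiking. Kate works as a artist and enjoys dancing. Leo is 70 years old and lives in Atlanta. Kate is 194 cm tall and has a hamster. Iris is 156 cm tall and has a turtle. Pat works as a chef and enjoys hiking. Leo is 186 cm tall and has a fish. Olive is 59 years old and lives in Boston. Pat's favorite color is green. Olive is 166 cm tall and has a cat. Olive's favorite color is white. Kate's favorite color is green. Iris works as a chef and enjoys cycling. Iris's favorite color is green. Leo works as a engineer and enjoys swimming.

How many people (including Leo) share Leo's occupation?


Leo is a engineer. Count = 1

1


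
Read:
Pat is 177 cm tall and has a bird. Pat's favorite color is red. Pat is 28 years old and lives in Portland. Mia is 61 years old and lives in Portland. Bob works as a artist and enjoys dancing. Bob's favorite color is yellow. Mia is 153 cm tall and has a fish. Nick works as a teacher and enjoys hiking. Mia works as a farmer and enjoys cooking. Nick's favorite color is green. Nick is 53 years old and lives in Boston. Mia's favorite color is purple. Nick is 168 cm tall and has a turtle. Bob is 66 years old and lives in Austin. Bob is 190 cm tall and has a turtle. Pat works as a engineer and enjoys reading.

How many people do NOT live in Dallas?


Not in Dallas: 4

4


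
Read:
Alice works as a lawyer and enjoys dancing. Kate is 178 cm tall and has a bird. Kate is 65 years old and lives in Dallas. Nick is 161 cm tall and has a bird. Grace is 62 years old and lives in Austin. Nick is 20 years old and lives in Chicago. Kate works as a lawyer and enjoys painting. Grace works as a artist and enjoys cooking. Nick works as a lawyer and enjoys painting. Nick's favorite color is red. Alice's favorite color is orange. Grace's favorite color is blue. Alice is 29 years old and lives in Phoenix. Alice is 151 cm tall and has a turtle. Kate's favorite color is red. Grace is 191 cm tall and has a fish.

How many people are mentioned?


People: Grace, Alice, Kate, Nick. Count = 4

4


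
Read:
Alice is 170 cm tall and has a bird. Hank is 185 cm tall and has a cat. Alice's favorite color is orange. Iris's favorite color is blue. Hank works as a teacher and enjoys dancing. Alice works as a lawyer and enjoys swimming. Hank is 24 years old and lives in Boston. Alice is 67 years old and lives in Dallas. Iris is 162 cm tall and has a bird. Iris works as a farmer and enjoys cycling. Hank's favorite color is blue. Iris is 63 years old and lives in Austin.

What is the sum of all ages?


24+67+63 = 154

154


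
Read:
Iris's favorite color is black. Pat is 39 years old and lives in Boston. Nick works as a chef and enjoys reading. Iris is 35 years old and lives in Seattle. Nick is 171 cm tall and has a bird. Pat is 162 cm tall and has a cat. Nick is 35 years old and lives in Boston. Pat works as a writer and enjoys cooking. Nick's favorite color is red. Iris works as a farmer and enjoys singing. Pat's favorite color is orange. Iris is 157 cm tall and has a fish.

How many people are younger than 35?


Filter: 0

0


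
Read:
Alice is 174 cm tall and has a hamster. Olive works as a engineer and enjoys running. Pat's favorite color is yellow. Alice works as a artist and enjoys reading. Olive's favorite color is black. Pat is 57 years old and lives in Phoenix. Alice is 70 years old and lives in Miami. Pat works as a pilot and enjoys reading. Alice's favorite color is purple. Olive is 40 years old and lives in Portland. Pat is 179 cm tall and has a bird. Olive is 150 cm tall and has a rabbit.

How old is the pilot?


The pilot is Pat, age 57

57


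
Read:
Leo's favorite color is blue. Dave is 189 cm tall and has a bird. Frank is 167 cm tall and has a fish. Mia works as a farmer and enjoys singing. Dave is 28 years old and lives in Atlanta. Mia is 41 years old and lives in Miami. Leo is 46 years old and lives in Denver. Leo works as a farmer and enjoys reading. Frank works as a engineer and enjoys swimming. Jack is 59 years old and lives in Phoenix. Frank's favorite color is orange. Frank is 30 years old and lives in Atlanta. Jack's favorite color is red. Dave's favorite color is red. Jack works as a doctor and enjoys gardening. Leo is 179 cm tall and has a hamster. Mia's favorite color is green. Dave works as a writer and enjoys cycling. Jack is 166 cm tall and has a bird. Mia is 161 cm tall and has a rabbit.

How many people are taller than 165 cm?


Taller than 165: 4

4


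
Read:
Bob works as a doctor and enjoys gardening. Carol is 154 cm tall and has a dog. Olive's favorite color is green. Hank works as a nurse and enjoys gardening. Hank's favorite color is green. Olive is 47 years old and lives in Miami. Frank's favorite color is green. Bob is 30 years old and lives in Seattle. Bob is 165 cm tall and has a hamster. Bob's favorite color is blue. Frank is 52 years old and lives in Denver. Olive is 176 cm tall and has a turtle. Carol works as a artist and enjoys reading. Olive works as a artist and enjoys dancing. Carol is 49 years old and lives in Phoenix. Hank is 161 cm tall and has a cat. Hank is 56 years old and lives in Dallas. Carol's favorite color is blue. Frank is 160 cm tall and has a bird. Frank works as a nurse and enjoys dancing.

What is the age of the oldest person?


Oldest: Hank at 56

56


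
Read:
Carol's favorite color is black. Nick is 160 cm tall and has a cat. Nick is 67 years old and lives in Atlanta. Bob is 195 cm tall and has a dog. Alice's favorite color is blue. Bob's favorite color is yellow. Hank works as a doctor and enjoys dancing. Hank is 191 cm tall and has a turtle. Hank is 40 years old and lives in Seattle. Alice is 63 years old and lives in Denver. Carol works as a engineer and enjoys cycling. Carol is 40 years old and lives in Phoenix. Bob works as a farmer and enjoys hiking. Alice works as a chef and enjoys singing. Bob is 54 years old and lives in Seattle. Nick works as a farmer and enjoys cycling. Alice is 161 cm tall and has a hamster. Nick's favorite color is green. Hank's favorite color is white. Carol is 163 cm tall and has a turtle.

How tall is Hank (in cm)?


Hank is 191 cm tall

191
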